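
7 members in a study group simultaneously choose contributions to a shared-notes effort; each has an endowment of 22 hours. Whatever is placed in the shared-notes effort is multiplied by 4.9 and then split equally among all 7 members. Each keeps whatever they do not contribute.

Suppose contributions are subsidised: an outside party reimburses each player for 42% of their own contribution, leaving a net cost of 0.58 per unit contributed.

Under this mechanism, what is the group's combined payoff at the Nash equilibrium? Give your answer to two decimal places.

819.28 hours

With the mechanism, a contributed unit returns (4.9/7) / 0.58 = 1.2069 per unit of net cost to the contributor — now above 1 — so contributing fully is weakly dominant for every player.
At the Nash equilibrium everyone contributes 22. Group total payoff = 7 × (22 × 0.42 + 4.9 × 22) = 819.28.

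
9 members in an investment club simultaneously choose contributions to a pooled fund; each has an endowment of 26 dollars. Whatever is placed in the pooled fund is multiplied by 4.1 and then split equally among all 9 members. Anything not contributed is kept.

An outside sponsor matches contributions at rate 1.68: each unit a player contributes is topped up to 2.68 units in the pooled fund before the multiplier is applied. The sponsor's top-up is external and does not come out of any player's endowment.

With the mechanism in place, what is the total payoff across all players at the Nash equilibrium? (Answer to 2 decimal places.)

The effective private return per unit is now 4.1 × 2.68 / 9 = 1.2209 > 1, so every player's dominant strategy flips to full contribution.
At the Nash equilibrium everyone contributes 26. Group total payoff = 4.1 × 2.68 × 234 = 2571.19.

2571.19 dollars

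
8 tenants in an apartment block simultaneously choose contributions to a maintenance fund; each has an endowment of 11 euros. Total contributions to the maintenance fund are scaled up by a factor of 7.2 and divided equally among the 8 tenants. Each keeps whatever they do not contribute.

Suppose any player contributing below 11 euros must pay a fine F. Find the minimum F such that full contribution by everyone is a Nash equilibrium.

1.10 euros

Given the others contribute fully, the best deviation is to contribute 0 (any partial contribution still incurs the fine and gives up units whose private return 0.9000 is below 1).
Deviating from 11 to 0 saves 11 euros but forfeits the deviator's share of the drop in the maintenance fund: 7.2/8 × 11 = 9.90.
So the deviation gain is 11 − 9.90 = 1.10, and the fine must be at least 1.10 euros to wipe it out.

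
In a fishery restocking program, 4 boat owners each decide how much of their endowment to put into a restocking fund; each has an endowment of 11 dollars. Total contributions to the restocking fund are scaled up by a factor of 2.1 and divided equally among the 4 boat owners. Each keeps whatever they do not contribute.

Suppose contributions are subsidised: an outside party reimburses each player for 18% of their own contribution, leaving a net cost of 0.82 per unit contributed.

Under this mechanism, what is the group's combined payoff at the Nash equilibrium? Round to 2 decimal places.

44.00 dollars

The effective private return is (2.1/4) / 0.82 = 0.6402, which is still under 1, so the mechanism doesn't change anyone's dominant strategy: zero contribution.
At the Nash equilibrium no one contributes; group total payoff = 4 × 11 = 44.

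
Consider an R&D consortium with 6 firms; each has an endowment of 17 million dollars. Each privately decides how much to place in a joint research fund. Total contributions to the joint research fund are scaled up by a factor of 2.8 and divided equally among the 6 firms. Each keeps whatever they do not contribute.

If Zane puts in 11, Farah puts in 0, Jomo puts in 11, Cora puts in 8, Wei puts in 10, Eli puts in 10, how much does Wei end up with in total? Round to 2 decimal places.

30.33 million dollars

Total contributed: 11 + 0 + 11 + 8 + 10 + 10 = 50.
Each receives 2.8 × 50 / 6 = 23.33 from the joint research fund.
Wei keeps 17 − 10 = 7, so Wei's payoff is 7 + 23.33 = 30.33.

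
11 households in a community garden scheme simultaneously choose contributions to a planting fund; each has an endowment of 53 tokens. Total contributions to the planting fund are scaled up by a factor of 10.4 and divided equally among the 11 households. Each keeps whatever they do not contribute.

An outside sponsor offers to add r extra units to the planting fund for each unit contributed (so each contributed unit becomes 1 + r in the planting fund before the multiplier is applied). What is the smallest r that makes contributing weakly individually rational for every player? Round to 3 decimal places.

0.058

With matching at rate r, one contributed unit becomes (1 + r) in the planting fund and returns 10.4 × (1 + r) / 11 to the contributor.
Setting this equal to 1: 1 + r = 11/10.4 = 1.0577.
So the minimum matching rate is r = 1.0577 − 1 = 0.058.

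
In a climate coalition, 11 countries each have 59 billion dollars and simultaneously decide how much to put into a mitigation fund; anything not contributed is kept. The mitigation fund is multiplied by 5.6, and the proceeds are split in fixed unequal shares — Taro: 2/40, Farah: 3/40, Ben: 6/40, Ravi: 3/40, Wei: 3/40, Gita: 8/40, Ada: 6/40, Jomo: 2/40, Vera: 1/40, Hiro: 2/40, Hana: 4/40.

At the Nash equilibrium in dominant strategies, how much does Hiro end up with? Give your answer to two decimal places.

A player with share s gets back 5.6·s per unit contributed, so full contribution is dominant for anyone with s > 1/5.6 = 0.1786 and zero contribution is dominant for anyone below.
Gita alone (share 8/40) is above the threshold, contributing 59; the remaining 10 contribute 0. Total contributed: 59.
Hiro keeps 59 and receives 5.6 × 59 × 2/40 = 16.52 from the mitigation fund, for a payoff of 75.52.

75.52 billion dollars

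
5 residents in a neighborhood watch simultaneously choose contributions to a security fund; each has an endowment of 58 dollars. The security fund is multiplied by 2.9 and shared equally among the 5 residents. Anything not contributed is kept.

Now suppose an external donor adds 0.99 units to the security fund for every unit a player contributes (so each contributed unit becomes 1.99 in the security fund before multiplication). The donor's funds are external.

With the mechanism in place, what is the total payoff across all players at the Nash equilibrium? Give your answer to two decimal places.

1673.59 dollars

With the mechanism, a contributed unit returns 2.9 × 1.99 / 5 = 1.1542 per unit of net cost to the contributor — now above 1 — so contributing fully is weakly dominant for every player.
So the Nash equilibrium is full contribution by all 5; the group earns 2.9 × 1.99 × 290 = 1673.59.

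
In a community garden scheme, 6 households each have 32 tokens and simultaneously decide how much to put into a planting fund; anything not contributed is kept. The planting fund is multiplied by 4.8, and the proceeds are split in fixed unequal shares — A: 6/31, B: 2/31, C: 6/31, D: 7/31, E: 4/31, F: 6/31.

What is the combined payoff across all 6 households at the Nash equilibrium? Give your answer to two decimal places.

313.60 tokens

Player j's private return per contributed unit is 4.8 × (j's share). Contributing is weakly dominant for j when that share is at least 1/4.8 = 0.2083, and contributing 0 is dominant otherwise.
D alone (share 7/31) is above the threshold, contributing 32; the remaining 5 contribute 0. Total contributed: 32.
The planting fund pays out 4.8 × 32 = 153.60 in total (split across the unequal shares, but the aggregate is all that matters for the group sum).
The 5 free-riders keep 32 each, adding 160. Group total = 160 + 153.60 = 313.60.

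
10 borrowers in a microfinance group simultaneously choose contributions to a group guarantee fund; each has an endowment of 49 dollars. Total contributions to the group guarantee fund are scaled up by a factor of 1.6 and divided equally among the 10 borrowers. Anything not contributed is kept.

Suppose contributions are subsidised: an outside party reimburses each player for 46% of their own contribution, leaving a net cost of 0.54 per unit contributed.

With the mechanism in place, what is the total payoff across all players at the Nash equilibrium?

The effective private return is (1.6/10) / 0.54 = 0.2963, which is still under 1, so the mechanism doesn't change anyone's dominant strategy: zero contribution.
Everyone keeps their endowment and the group total is 10 × 49 = 490.

490.00 dollars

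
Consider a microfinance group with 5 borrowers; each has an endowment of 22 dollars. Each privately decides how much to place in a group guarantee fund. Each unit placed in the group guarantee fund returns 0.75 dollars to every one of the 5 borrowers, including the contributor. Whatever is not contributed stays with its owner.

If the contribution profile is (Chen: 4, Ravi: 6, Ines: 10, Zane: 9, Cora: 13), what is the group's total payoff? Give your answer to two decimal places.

Total contributed: 4 + 6 + 10 + 9 + 13 = 42; total kept: 5 × 22 − 42 = 68.
The group guarantee fund pays out 0.75 × 5 × 42 = 157.50 in aggregate.
Group total = 68 + 157.50 = 225.50.

225.50 dollars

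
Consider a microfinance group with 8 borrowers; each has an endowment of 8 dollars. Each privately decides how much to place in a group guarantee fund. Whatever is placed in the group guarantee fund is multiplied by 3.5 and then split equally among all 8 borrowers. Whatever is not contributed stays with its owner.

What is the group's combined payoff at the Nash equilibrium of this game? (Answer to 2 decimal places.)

64.00 dollars

Each contributed unit returns 3.5/8 = 0.4375 to its contributor — below 1 — so contributing 0 is dominant for every player. At the Nash equilibrium everyone keeps their 8, and the group total is 8 × 8 = 64.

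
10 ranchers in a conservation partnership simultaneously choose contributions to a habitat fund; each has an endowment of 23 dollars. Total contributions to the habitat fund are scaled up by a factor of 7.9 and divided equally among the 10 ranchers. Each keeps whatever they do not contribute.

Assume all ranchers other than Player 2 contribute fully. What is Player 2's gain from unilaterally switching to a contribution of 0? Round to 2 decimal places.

Switching from a contribution of 23 to 0 lets Player 2 keep an extra 23 dollars, but lowers the habitat fund by 23, which costs Player 2 their own share of that drop: 7.9/10 × 23 = 18.17.
Net gain = 23 − 18.17 = 4.83. The private return per contributed unit (0.7900) is below 1, so free-riding is indeed the best response regardless of what the others do.

4.83 dollars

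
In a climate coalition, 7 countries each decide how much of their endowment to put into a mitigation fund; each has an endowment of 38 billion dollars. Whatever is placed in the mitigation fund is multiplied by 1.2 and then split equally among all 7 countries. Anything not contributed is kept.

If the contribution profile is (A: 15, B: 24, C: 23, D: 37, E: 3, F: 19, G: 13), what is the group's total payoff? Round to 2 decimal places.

Total contributed: 15 + 24 + 23 + 37 + 3 + 19 + 13 = 134; total kept: 7 × 38 − 134 = 132.
The mitigation fund pays out 1.2 × 134 = 160.80 in aggregate.
Group total = 132 + 160.80 = 292.80.

292.80 billion dollars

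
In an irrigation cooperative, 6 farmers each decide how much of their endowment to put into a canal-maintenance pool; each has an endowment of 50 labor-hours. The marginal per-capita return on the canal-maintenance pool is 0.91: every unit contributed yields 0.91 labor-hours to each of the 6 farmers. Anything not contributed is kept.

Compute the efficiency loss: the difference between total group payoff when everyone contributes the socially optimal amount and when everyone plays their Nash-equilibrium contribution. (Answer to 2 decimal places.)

1338.00 labor-hours

The private return per contributed unit is 0.91 < 1, so contributing 0 is dominant for every player. At the Nash equilibrium everyone keeps their 50, and the group total is 6 × 50 = 300.
Each contributed unit returns 5.460 to the group as a whole (0.91 to each of 6 players), which exceeds 1, so the social optimum is full contribution: group total = 5.460 × 300 = 1638.00.
Efficiency loss = 1638.00 − 300 = 1338.00.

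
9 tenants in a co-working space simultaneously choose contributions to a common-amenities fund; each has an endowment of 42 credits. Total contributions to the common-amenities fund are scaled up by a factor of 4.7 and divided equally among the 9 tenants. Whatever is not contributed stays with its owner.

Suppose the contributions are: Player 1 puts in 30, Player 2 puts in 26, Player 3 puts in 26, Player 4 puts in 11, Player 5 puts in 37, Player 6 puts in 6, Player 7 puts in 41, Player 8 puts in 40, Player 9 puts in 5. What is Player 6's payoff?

Total contributed: 30 + 26 + 26 + 11 + 37 + 6 + 41 + 40 + 5 = 222.
Each receives 4.7 × 222 / 9 = 115.93 from the common-amenities fund.
Player 6 keeps 42 − 6 = 36, so Player 6's payoff is 36 + 115.93 = 151.93.

151.93 credits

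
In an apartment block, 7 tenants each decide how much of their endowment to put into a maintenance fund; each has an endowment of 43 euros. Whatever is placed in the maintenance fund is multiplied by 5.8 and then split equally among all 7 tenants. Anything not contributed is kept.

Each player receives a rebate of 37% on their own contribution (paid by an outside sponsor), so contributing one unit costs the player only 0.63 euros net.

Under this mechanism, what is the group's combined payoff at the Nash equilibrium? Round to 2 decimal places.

1857.17 euros

The effective private return per unit is now (5.8/7) / 0.63 = 1.3152 > 1, so every player's dominant strategy flips to full contribution.
At the Nash equilibrium everyone contributes 43. Group total payoff = 7 × (43 × 0.37 + 5.8 × 43) = 1857.17.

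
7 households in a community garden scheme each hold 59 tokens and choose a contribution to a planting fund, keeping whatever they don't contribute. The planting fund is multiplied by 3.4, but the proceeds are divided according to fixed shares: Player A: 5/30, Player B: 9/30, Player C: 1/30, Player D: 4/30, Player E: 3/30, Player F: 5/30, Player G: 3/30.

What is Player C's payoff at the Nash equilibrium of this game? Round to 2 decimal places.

A player with share s gets back 3.4·s per unit contributed, so full contribution is dominant for anyone with s > 1/3.4 = 0.2941 and zero contribution is dominant for anyone below.
The only share above 0.2941 is Player B's 9/30, contributing 59; the remaining 6 contribute 0. Total contributed: 59.
Player C keeps 59 and receives 3.4 × 59 × 1/30 = 6.69 from the planting fund, for a payoff of 65.69.

65.69 tokens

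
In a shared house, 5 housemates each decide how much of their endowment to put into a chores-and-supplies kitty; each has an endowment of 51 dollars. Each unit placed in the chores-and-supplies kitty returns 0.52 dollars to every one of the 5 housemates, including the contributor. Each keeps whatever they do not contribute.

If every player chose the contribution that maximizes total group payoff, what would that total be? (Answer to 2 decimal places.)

Each contributed unit returns 2.600 to the group as a whole (0.52 to each of 5 players), which exceeds 1, so the social optimum is full contribution: group total = 2.600 × 255 = 663.00.

663.00 dollars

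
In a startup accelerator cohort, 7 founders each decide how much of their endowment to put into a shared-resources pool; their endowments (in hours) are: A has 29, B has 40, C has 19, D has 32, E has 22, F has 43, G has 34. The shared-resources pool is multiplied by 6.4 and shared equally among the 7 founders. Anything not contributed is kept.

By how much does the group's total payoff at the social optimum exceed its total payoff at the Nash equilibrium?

1182.60 hours

The private return per contributed unit is 6.4/7 = 0.9143 < 1 for every player regardless of endowment, so the Nash equilibrium is zero contribution and the group total is Σ E_j = 29 + 40 + 19 + 32 + 22 + 43 + 34 = 219.
Each contributed unit returns 6.400 to the group, so the social optimum is full contribution by everyone: group total = 6.400 × 219 = 1401.60.
Efficiency loss = (6.400 − 1) × 219 = 1182.60.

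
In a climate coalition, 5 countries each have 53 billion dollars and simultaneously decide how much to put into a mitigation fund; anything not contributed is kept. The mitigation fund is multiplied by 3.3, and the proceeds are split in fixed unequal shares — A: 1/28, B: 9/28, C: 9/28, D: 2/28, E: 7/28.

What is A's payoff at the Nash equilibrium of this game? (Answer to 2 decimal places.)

65.49 billion dollars

Player j's private return per contributed unit is 3.3 × (j's share). Contributing is weakly dominant for j when that share is at least 1/3.3 = 0.3030, and contributing 0 is dominant otherwise.
B and C clear that bar, contributing 53 each; the remaining 3 contribute 0. Total contributed: 106.
A keeps 53 and receives 3.3 × 106 × 1/28 = 12.49 from the mitigation fund, for a payoff of 65.49.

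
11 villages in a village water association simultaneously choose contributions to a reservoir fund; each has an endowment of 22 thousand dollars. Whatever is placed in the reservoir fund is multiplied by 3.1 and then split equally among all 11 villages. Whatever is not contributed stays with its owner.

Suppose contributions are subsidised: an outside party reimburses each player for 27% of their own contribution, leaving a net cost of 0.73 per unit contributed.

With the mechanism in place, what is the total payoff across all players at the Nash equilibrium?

The effective private return is (3.1/11) / 0.73 = 0.3861, which is still under 1, so the mechanism doesn't change anyone's dominant strategy: zero contribution.
At the Nash equilibrium no one contributes; group total payoff = 11 × 22 = 242.

242.00 thousand dollars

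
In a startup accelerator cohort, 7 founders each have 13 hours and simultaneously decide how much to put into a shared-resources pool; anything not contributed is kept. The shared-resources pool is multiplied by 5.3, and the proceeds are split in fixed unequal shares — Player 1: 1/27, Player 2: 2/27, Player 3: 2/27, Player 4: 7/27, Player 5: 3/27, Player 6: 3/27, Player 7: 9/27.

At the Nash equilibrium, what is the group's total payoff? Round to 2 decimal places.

202.80 hours

Player j's private return per contributed unit is 5.3 × (j's share). Contributing is weakly dominant for j when that share is at least 1/5.3 = 0.1887, and contributing 0 is dominant otherwise.
Player 4 and Player 7 clear that bar, contributing 13 each; the remaining 5 contribute 0. Total contributed: 26.
The shared-resources pool pays out 5.3 × 26 = 137.80 in total (split across the unequal shares, but the aggregate is all that matters for the group sum).
The 5 free-riders keep 13 each, adding 65. Group total = 65 + 137.80 = 202.80.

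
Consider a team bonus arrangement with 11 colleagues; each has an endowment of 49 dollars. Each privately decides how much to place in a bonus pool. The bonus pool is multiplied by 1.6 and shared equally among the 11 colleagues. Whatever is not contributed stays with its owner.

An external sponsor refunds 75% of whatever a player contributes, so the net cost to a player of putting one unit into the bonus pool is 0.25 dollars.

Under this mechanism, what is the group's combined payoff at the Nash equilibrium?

539.00 dollars

Even with the mechanism, each unit contributed returns only (1.6/11) / 0.25 = 0.5818 per unit of net cost, so contributing nothing is still dominant.
Everyone keeps their endowment and the group total is 11 × 49 = 539.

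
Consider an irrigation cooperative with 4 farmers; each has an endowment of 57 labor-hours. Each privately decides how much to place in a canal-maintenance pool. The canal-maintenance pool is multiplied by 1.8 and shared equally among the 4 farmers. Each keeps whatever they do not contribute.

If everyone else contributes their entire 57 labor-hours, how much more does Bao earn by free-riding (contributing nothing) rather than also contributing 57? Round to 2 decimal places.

31.35 labor-hours

Switching from a contribution of 57 to 0 lets Bao keep an extra 57 labor-hours, but lowers the canal-maintenance pool by 57, which costs Bao their own share of that drop: 1.8/4 × 57 = 25.65.
Net gain = 57 − 25.65 = 31.35. The private return per contributed unit (0.4500) is below 1, so free-riding is indeed the best response regardless of what the others do.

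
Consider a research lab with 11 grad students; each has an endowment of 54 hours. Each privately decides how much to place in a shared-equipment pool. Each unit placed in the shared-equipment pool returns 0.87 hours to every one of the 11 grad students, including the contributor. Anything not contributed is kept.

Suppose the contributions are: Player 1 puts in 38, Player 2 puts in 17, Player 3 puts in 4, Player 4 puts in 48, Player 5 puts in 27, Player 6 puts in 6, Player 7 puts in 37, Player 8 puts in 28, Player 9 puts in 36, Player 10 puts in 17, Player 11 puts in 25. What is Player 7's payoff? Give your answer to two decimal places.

Total contributed: 38 + 17 + 4 + 48 + 27 + 6 + 37 + 28 + 36 + 17 + 25 = 283.
Each receives 0.87 × 283 = 246.21 from the shared-equipment pool.
Player 7 keeps 54 − 37 = 17, so Player 7's payoff is 17 + 246.21 = 263.21.

263.21 hours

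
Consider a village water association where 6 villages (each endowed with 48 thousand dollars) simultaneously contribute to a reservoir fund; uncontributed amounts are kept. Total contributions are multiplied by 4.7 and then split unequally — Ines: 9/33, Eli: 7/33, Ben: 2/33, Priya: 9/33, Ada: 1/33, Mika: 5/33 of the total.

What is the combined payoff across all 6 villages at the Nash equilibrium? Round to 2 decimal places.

643.20 thousand dollars

Each unit j contributes comes back to j as 4.7 × (j's share), so j prefers to contribute only if that share exceeds 1/4.7 = 0.2128; otherwise keeping the unit dominates.
Ines and Priya are above the threshold, contributing 48 each; the remaining 4 contribute 0. Total contributed: 96.
The reservoir fund pays out 4.7 × 96 = 451.20 in total (split across the unequal shares, but the aggregate is all that matters for the group sum).
The 4 free-riders keep 48 each, adding 192. Group total = 192 + 451.20 = 643.20.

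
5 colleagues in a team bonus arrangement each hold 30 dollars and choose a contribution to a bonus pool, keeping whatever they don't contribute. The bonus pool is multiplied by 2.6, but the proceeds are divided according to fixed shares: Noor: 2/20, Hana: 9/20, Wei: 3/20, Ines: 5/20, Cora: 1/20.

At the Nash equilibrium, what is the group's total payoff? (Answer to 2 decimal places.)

For player j, contributing a unit is worthwhile iff 2.6 × (j's share) ≥ 1, i.e. iff j's share is at least 0.3846.
The only share above 0.3846 is Hana's 9/20, contributing 30; the remaining 4 contribute 0. Total contributed: 30.
The bonus pool pays out 2.6 × 30 = 78.00 in total (split across the unequal shares, but the aggregate is all that matters for the group sum).
The 4 free-riders keep 30 each, adding 120. Group total = 120 + 78.00 = 198.00.

198.00 dollars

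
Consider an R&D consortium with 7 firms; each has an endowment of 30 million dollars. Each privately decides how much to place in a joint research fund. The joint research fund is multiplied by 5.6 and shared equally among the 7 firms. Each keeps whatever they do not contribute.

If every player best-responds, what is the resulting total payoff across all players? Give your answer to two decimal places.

210.00 million dollars

Each contributed unit returns 5.6/7 = 0.8000 to its contributor — below 1 — so contributing 0 is dominant for every player. At the Nash equilibrium everyone keeps their 30, and the group total is 7 × 30 = 210.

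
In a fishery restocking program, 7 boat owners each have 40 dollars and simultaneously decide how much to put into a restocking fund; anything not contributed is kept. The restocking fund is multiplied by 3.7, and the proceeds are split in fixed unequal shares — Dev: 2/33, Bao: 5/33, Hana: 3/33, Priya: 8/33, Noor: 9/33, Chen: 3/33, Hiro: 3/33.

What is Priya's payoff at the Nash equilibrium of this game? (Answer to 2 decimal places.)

75.88 dollars

For player j, contributing a unit is worthwhile iff 3.7 × (j's share) ≥ 1, i.e. iff j's share is at least 0.2703.
The only share above 0.2703 is Noor's 9/33, contributing 40; the remaining 6 contribute 0. Total contributed: 40.
Priya keeps 40 and receives 3.7 × 40 × 8/33 = 35.88 from the restocking fund, for a payoff of 75.88.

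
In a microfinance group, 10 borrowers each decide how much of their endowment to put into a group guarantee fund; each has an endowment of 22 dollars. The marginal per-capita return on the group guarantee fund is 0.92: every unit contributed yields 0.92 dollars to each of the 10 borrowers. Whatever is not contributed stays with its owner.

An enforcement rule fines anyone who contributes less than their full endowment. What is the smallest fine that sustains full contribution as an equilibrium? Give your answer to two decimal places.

1.76 dollars

Given the others contribute fully, the best deviation is to contribute 0 (any partial contribution still incurs the fine and gives up units whose private return 0.92 is below 1).
Deviating from 22 to 0 saves 22 dollars but forfeits the deviator's share of the drop in the group guarantee fund: 0.92 × 22 = 20.24.
So the deviation gain is 22 − 20.24 = 1.76, and the fine must be at least 1.76 dollars to wipe it out.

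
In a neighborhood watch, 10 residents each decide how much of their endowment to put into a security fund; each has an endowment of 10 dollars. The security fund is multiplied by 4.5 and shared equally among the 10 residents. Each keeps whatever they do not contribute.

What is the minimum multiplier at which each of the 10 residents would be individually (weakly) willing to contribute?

10

A contributed unit returns (multiplier)/10 to its contributor.
This reaches 1 exactly when the multiplier is 10.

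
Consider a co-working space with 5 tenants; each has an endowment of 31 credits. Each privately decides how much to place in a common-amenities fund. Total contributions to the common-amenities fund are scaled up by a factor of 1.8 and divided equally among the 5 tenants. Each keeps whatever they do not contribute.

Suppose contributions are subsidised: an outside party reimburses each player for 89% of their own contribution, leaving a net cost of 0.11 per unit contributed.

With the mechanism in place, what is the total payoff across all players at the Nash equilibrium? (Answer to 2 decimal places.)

416.95 credits

The effective private return per unit is now (1.8/5) / 0.11 = 3.2727 > 1, so every player's dominant strategy flips to full contribution.
At the Nash equilibrium everyone contributes 31. Group total payoff = 5 × (31 × 0.89 + 1.8 × 31) = 416.95.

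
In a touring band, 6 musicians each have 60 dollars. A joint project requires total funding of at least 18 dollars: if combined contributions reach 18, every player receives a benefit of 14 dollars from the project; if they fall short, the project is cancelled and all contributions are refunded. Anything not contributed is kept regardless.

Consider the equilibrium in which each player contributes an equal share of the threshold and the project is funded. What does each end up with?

Equal share of the threshold: 18/6 = 3.
At this profile no one gains by cutting their contribution: any cut drops the total below 18, the project is cancelled, contributions are refunded, and the deviator ends with 60, which is less than 60 − 3 + 14 = 71. Contributing more than 3 just wastes the excess. So contributing exactly 3 is a best response.
Each player's payoff: 60 − 3 + 14 = 71.

71 dollars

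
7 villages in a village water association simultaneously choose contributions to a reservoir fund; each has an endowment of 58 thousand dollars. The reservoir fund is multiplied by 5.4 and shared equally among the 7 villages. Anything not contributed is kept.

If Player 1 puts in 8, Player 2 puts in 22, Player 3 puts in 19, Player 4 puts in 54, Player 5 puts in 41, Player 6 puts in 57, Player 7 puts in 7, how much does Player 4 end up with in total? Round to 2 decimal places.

Total contributed: 8 + 22 + 19 + 54 + 41 + 57 + 7 = 208.
Each receives 5.4 × 208 / 7 = 160.46 from the reservoir fund.
Player 4 keeps 58 − 54 = 4, so Player 4's payoff is 4 + 160.46 = 164.46.

164.46 thousand dollars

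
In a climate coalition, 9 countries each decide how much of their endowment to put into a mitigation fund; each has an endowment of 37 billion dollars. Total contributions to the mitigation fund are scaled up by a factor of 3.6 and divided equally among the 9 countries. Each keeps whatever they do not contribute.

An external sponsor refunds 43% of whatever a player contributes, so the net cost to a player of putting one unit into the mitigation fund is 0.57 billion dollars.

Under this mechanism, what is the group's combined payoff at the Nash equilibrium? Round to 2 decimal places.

333.00 billion dollars

With the mechanism, a contributed unit returns (3.6/9) / 0.57 = 0.7018 per unit of net cost — still below 1 — so contributing 0 remains dominant for every player.
Everyone keeps their endowment and the group total is 9 × 37 = 333.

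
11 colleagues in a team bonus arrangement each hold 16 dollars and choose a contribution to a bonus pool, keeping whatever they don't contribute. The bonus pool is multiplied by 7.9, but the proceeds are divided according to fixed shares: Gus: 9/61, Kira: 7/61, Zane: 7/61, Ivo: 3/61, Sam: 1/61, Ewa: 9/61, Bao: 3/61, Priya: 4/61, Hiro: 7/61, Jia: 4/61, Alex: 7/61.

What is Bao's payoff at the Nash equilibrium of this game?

For player j, contributing a unit is worthwhile iff 7.9 × (j's share) ≥ 1, i.e. iff j's share is at least 0.1266.
Gus and Ewa are above the threshold, contributing 16 each; the remaining 9 contribute 0. Total contributed: 32.
Bao keeps 16 and receives 7.9 × 32 × 3/61 = 12.43 from the bonus pool, for a payoff of 28.43.

28.43 dollars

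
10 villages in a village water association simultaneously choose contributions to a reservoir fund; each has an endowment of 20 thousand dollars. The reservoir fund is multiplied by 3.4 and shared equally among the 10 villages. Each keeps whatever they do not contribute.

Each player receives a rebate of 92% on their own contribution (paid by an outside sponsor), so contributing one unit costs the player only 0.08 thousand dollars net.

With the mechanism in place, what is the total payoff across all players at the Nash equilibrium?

With the mechanism, a contributed unit returns (3.4/10) / 0.08 = 4.2500 per unit of net cost to the contributor — now above 1 — so contributing fully is weakly dominant for every player.
At the Nash equilibrium everyone contributes 20. Group total payoff = 10 × (20 × 0.92 + 3.4 × 20) = 864.00.

864.00 thousand dollars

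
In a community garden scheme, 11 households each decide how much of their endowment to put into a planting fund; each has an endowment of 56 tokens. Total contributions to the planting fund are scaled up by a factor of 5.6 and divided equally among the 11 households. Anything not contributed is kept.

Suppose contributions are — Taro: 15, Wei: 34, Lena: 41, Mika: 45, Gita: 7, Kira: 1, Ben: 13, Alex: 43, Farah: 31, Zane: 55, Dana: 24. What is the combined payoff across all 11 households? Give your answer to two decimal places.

Total contributed: 15 + 34 + 41 + 45 + 7 + 1 + 13 + 43 + 31 + 55 + 24 = 309; total kept: 11 × 56 − 309 = 307.
The planting fund pays out 5.6 × 309 = 1730.40 in aggregate.
Group total = 307 + 1730.40 = 2037.40.

2037.40 tokens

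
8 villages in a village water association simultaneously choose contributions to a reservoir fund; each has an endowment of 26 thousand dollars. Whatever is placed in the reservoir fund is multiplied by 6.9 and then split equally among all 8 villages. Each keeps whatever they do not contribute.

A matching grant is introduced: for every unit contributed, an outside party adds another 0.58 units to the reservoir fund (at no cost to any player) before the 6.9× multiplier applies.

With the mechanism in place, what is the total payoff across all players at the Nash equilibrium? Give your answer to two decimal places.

2267.62 thousand dollars

The effective private return per unit is now 6.9 × 1.58 / 8 = 1.3628 > 1, so every player's dominant strategy flips to full contribution.
So the Nash equilibrium is full contribution by all 8; the group earns 6.9 × 1.58 × 208 = 2267.62.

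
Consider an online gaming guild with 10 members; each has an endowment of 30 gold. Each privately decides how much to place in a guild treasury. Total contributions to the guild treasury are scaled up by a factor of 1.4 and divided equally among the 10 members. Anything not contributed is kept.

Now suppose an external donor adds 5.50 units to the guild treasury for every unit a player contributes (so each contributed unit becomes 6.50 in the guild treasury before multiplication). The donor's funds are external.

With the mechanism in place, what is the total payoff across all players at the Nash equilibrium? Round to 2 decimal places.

300.00 gold

The effective private return is 1.4 × 6.50 / 10 = 0.9100, which is still under 1, so the mechanism doesn't change anyone's dominant strategy: zero contribution.
Everyone keeps their endowment and the group total is 10 × 30 = 300.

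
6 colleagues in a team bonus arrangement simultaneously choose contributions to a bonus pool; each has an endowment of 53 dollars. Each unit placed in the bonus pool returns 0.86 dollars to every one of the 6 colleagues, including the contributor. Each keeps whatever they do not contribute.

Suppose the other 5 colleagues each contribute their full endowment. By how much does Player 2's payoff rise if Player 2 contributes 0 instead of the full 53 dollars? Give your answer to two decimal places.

7.42 dollars

Switching from a contribution of 53 to 0 lets Player 2 keep an extra 53 dollars, but lowers the bonus pool by 53, which costs Player 2 their own share of that drop: 0.86 × 53 = 45.58.
Net gain = 53 − 45.58 = 7.42. The private return per contributed unit (0.86) is below 1, so free-riding is indeed the best response regardless of what the others do.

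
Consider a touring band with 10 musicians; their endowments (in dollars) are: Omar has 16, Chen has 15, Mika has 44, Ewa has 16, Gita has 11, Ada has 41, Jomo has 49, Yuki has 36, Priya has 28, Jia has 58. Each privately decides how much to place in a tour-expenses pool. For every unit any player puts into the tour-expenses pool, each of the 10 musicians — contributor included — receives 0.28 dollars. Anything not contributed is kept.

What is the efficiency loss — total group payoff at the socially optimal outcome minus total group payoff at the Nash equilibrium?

The private return per contributed unit is 0.28 < 1 for everyone, so the Nash equilibrium is zero contribution and the group total is Σ E_j = 16 + 15 + 44 + 16 + 11 + 41 + 49 + 36 + 28 + 58 = 314.
Each contributed unit returns 2.800 to the group, so the social optimum is full contribution by everyone: group total = 2.800 × 314 = 879.20.
Efficiency loss = (2.800 − 1) × 314 = 565.20.

565.20 dollars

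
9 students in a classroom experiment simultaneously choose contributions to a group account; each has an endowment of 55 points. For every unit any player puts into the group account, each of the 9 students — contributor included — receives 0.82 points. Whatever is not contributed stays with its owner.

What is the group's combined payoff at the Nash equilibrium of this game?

495.00 points

The private return per contributed unit is 0.82 < 1, so contributing 0 is dominant for every player. At the Nash equilibrium everyone keeps their 55, and the group total is 9 × 55 = 495.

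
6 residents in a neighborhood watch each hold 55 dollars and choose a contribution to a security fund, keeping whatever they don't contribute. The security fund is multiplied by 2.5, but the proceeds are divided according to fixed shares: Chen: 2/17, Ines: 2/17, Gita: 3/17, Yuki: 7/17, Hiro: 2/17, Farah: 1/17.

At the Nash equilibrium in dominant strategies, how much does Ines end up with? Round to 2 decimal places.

For player j, contributing a unit is worthwhile iff 2.5 × (j's share) ≥ 1, i.e. iff j's share is at least 0.4000.
Yuki alone (share 7/17) is above the threshold, contributing 55; the remaining 5 contribute 0. Total contributed: 55.
Ines keeps 55 and receives 2.5 × 55 × 2/17 = 16.18 from the security fund, for a payoff of 71.18.

71.18 dollars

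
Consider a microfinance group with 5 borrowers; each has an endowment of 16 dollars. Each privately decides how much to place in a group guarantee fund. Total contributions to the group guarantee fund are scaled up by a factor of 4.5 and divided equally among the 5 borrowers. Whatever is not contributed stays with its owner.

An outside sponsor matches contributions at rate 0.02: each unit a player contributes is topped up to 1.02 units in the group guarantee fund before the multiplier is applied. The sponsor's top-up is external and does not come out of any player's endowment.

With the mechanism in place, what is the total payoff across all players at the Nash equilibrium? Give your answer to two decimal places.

80.00 dollars

The effective private return is 4.5 × 1.02 / 5 = 0.9180, which is still under 1, so the mechanism doesn't change anyone's dominant strategy: zero contribution.
Everyone keeps their endowment and the group total is 5 × 16 = 80.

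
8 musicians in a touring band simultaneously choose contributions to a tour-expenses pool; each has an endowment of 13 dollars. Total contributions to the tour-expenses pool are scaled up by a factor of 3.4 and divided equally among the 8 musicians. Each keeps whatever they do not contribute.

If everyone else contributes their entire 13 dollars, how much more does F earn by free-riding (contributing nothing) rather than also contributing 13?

7.48 dollars

Switching from a contribution of 13 to 0 lets F keep an extra 13 dollars, but lowers the tour-expenses pool by 13, which costs F their own share of that drop: 3.4/8 × 13 = 5.52.
Net gain = 13 − 5.52 = 7.48. The private return per contributed unit (0.4250) is below 1, so free-riding is indeed the best response regardless of what the others do.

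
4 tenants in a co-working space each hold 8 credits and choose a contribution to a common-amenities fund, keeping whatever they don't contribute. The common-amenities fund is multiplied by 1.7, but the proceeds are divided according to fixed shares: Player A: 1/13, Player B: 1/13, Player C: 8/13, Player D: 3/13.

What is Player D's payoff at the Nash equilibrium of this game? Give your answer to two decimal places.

A player with share s gets back 1.7·s per unit contributed, so full contribution is dominant for anyone with s > 1/1.7 = 0.5882 and zero contribution is dominant for anyone below.
The only share above 0.5882 is Player C's 8/13, contributing 8; the remaining 3 contribute 0. Total contributed: 8.
Player D keeps 8 and receives 1.7 × 8 × 3/13 = 3.14 from the common-amenities fund, for a payoff of 11.14.

11.14 credits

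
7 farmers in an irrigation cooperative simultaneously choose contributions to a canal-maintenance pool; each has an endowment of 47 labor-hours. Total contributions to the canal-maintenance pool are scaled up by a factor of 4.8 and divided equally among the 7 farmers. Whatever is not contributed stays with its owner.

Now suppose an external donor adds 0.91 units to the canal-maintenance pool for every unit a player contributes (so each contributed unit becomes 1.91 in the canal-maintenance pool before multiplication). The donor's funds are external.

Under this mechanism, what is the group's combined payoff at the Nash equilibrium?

3016.27 labor-hours

Under the mechanism each unit contributed yields 4.8 × 1.91 / 7 = 1.3097 back to its contributor per unit of net cost, which exceeds 1, making full contribution the dominant choice for everyone.
So the Nash equilibrium is full contribution by all 7; the group earns 4.8 × 1.91 × 329 = 3016.27.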